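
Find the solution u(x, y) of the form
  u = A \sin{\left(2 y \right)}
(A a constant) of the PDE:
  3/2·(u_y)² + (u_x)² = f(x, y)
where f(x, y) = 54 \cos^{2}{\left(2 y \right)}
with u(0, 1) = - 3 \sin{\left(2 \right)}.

Substitute the ansatz u = A \sin{\left(2 y \right)} into the left-hand side.
Derivatives of the ansatz:
  u_y = 2 A \cos{\left(2 y \right)}
  u_x = 0
Term by term:
  3/2·(u_y)² = 6 A^{2} \cos^{2}{\left(2 y \right)}
  (u_x)² = 0
So the left-hand side equals
  6 A^{2} \cos^{2}{\left(2 y \right)}
This must equal f(x, y) = 54 \cos^{2}{\left(2 y \right)} identically.
Matching coefficients of the independent functions:
  [\cos^{2}{\left(2 y \right)}]:  6 A^{2} = 54
These equations allow (A) = (-3) or (3).
Impose the point condition(s):
  u(0, 1) = - 3 \sin{\left(2 \right)}  ⟹  A \sin{\left(2 \right)} = - 3 \sin{\left(2 \right)}
Only A = -3 satisfies everything.
Hence u(x, y) = - 3 \sin{\left(2 y \right)}.

Answer: u(x, y) = - 3 \sin{\left(2 y \right)}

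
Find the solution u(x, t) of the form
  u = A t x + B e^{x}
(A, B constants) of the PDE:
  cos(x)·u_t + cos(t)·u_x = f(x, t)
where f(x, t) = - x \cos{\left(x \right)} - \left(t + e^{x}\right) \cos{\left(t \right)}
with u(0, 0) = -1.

Substitute the ansatz u = A t x + B e^{x} into the left-hand side.
Derivatives of the ansatz:
  u_t = A x
  u_x = A t + B e^{x}
Term by term:
  cos(x)·u_t = A x \cos{\left(x \right)}
  cos(t)·u_x = A t \cos{\left(t \right)} + B e^{x} \cos{\left(t \right)}
So the left-hand side equals
  A t \cos{\left(t \right)} + A x \cos{\left(x \right)} + B e^{x} \cos{\left(t \right)}
This must equal f(x, t) identically; expanded, f = - t \cos{\left(t \right)} - x \cos{\left(x \right)} - e^{x} \cos{\left(t \right)}.
Matching coefficients of the independent functions:
  [t \cos{\left(t \right)}, x \cos{\left(x \right)}]:  A = -1
  [e^{x} \cos{\left(t \right)}]:  B = -1
Solving: A = -1, B = -1.
Check against the point condition:
  u(0, 0) = -1  ⟹  B = -1  ✓
Hence u(x, t) = - t x - e^{x}.

Answer: u(x, t) = - t x - e^{x}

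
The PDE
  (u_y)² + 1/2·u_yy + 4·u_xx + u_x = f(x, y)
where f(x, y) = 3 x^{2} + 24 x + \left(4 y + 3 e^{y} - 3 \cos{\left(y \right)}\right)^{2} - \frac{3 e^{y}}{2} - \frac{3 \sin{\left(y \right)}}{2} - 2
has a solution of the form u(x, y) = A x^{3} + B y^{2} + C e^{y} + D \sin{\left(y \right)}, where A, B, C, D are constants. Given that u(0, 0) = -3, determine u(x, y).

Substitute the ansatz u = A x^{3} + B y^{2} + C e^{y} + D \sin{\left(y \right)} into the left-hand side.
Derivatives of the ansatz:
  u_y = 2 B y + C e^{y} + D \cos{\left(y \right)}
  u_yy = 2 B + C e^{y} - D \sin{\left(y \right)}
  u_xx = 6 A x
  u_x = 3 A x^{2}
Term by term:
  (u_y)² = 4 B^{2} y^{2} + 4 B C y e^{y} + 4 B D y \cos{\left(y \right)} + C^{2} e^{2 y} + 2 C D e^{y} \cos{\left(y \right)} + D^{2} \cos^{2}{\left(y \right)}
  1/2·u_yy = B + \frac{C e^{y}}{2} - \frac{D \sin{\left(y \right)}}{2}
  4·u_xx = 24 A x
  u_x = 3 A x^{2}
So the left-hand side equals
  3 A x^{2} + 24 A x + 4 B^{2} y^{2} + 4 B C y e^{y} + 4 B D y \cos{\left(y \right)} + B + C^{2} e^{2 y} + 2 C D e^{y} \cos{\left(y \right)} + \frac{C e^{y}}{2} + D^{2} \cos^{2}{\left(y \right)} - \frac{D \sin{\left(y \right)}}{2}
This must equal f(x, y) identically; expanded, f = 3 x^{2} + 24 x + 16 y^{2} + 24 y e^{y} - 24 y \cos{\left(y \right)} + 9 e^{2 y} - 18 e^{y} \cos{\left(y \right)} - \frac{3 e^{y}}{2} - \frac{3 \sin{\left(y \right)}}{2} + 9 \cos^{2}{\left(y \right)} - 2.
Matching coefficients of the independent functions:
  [constant term]:  B = -2
  [x]:  24 A = 24
  [x^{2}]:  3 A = 3
  [y^{2}]:  4 B^{2} = 16
  [y e^{y}]:  4 B C = 24
  [y \cos{\left(y \right)}]:  4 B D = -24
  [e^{y} \cos{\left(y \right)}]:  2 C D = -18
  [e^{y}]:  \frac{C}{2} = - \frac{3}{2}
  [e^{2 y}]:  C^{2} = 9
  [\sin{\left(y \right)}]:  - \frac{D}{2} = - \frac{3}{2}
  [\cos^{2}{\left(y \right)}]:  D^{2} = 9
Solving: A = 1, B = -2, C = -3, D = 3.
Check against the point condition:
  u(0, 0) = -3  ⟹  C = -3  ✓
Hence u(x, y) = x^{3} - 2 y^{2} - 3 e^{y} + 3 \sin{\left(y \right)}.

Answer: u(x, y) = x^{3} - 2 y^{2} - 3 e^{y} + 3 \sin{\left(y \right)}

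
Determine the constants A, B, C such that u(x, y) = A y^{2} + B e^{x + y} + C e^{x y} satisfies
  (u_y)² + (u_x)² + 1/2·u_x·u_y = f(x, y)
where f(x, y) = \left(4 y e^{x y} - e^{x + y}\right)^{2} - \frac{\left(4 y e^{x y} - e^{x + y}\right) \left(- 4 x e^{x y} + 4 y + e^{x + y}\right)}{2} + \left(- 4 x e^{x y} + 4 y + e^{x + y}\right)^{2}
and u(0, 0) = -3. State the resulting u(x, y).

Substitute the ansatz u = A y^{2} + B e^{x + y} + C e^{x y} into the left-hand side.
Derivatives of the ansatz:
  u_y = 2 A y + B e^{x} e^{y} + C x e^{x y}
  u_x = B e^{x} e^{y} + C y e^{x y}
Term by term:
  (u_y)² = 4 A^{2} y^{2} + 4 A B y e^{x} e^{y} + 4 A C x y e^{x y} + B^{2} e^{2 x} e^{2 y} + 2 B C x e^{x} e^{y} e^{x y} + C^{2} x^{2} e^{2 x y}
  (u_x)² = B^{2} e^{2 x} e^{2 y} + 2 B C y e^{x} e^{y} e^{x y} + C^{2} y^{2} e^{2 x y}
  1/2·u_x·u_y = A B y e^{x} e^{y} + A C y^{2} e^{x y} + \frac{B^{2} e^{2 x} e^{2 y}}{2} + \frac{B C x e^{x} e^{y} e^{x y}}{2} + \frac{B C y e^{x} e^{y} e^{x y}}{2} + \frac{C^{2} x y e^{2 x y}}{2}
So the left-hand side equals
  4 A^{2} y^{2} + 5 A B y e^{x} e^{y} + 4 A C x y e^{x y} + A C y^{2} e^{x y} + \frac{5 B^{2} e^{2 x} e^{2 y}}{2} + \frac{5 B C x e^{x} e^{y} e^{x y}}{2} + \frac{5 B C y e^{x} e^{y} e^{x y}}{2} + C^{2} x^{2} e^{2 x y} + \frac{C^{2} x y e^{2 x y}}{2} + C^{2} y^{2} e^{2 x y}
This must equal f(x, y) identically; expanded, f = 16 x^{2} e^{2 x y} + 8 x y e^{2 x y} - 32 x y e^{x y} - 10 x e^{x} e^{y} e^{x y} + 16 y^{2} e^{2 x y} - 8 y^{2} e^{x y} + 16 y^{2} - 10 y e^{x} e^{y} e^{x y} + 10 y e^{x} e^{y} + \frac{5 e^{2 x} e^{2 y}}{2}.
Matching coefficients of the independent functions:
  [y^{2}]:  4 A^{2} = 16
  [x^{2} e^{2 x y}, y^{2} e^{2 x y}]:  C^{2} = 16
  [y^{2} e^{x y}]:  A C = -8
  [e^{2 x} e^{2 y}]:  \frac{5 B^{2}}{2} = \frac{5}{2}
  [x y e^{x y}]:  4 A C = -32
  [x y e^{2 x y}]:  \frac{C^{2}}{2} = 8
  [y e^{x} e^{y}]:  5 A B = 10
  [x e^{x} e^{y} e^{x y}, y e^{x} e^{y} e^{x y}]:  \frac{5 B C}{2} = -10
These equations allow (A, B, C) = (-2, -1, 4) or (2, 1, -4).
Impose the point condition(s):
  u(0, 0) = -3  ⟹  B + C = -3
Only A = 2, B = 1, C = -4 satisfies everything.
Hence u(x, y) = 2 y^{2} - 4 e^{x y} + e^{x + y}.

Answer: u(x, y) = 2 y^{2} - 4 e^{x y} + e^{x + y}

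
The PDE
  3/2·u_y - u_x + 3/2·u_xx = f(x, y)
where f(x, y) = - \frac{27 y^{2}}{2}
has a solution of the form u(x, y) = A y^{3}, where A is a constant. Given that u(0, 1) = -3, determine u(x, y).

Answer: u(x, y) = - 3 y^{3}

Derivation:
Substitute the ansatz u = A y^{3} into the left-hand side.
Derivatives of the ansatz:
  u_y = 3 A y^{2}
  u_x = 0
  u_xx = 0
Term by term:
  3/2·u_y = \frac{9 A y^{2}}{2}
  -u_x = 0
  3/2·u_xx = 0
So the left-hand side equals
  \frac{9 A y^{2}}{2}
This must equal f(x, y) = - \frac{27 y^{2}}{2} identically.
Matching coefficients of the independent functions:
  [y^{2}]:  \frac{9 A}{2} = - \frac{27}{2}
Solving: A = -3.
Check against the point condition:
  u(0, 1) = -3  ⟹  A = -3  ✓
Hence u(x, y) = - 3 y^{3}.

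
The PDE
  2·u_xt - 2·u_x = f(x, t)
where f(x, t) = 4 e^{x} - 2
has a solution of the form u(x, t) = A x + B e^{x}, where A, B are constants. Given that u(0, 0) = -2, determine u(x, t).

Substitute the ansatz u = A x + B e^{x} into the left-hand side.
Derivatives of the ansatz:
  u_xt = 0
  u_x = A + B e^{x}
Term by term:
  2·u_xt = 0
  -2·u_x = - 2 A - 2 B e^{x}
So the left-hand side equals
  - 2 A - 2 B e^{x}
This must equal f(x, t) = 4 e^{x} - 2 identically.
Matching coefficients of the independent functions:
  [constant term]:  - 2 A = -2
  [e^{x}]:  - 2 B = 4
Solving: A = 1, B = -2.
Check against the point condition:
  u(0, 0) = -2  ⟹  B = -2  ✓
Hence u(x, t) = x - 2 e^{x}.

Answer: u(x, t) = x - 2 e^{x}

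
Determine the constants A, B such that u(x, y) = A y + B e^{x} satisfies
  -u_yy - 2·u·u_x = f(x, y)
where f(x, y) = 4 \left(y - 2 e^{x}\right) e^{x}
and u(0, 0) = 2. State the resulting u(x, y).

Substitute the ansatz u = A y + B e^{x} into the left-hand side.
Derivatives of the ansatz:
  u_yy = 0
  u_x = B e^{x}
Term by term:
  -u_yy = 0
  -2·u·u_x = - 2 A B y e^{x} - 2 B^{2} e^{2 x}
So the left-hand side equals
  - 2 A B y e^{x} - 2 B^{2} e^{2 x}
This must equal f(x, y) = 4 \left(y - 2 e^{x}\right) e^{x} identically.
Matching coefficients of the independent functions:
  [y e^{x}]:  - 2 A B = 4
  [e^{2 x}]:  - 2 B^{2} = -8
These equations allow (A, B) = (-1, 2) or (1, -2).
Impose the point condition(s):
  u(0, 0) = 2  ⟹  B = 2
Only A = -1, B = 2 satisfies everything.
Hence u(x, y) = - y + 2 e^{x}.

Answer: u(x, y) = - y + 2 e^{x}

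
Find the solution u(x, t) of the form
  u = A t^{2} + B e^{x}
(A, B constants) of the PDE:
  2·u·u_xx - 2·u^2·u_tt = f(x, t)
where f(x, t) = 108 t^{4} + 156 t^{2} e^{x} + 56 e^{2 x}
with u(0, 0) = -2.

Substitute the ansatz u = A t^{2} + B e^{x} into the left-hand side.
Derivatives of the ansatz:
  u_xx = B e^{x}
  u_tt = 2 A
Term by term:
  2·u·u_xx = 2 A B t^{2} e^{x} + 2 B^{2} e^{2 x}
  -2·u^2·u_tt = - 4 A^{3} t^{4} - 8 A^{2} B t^{2} e^{x} - 4 A B^{2} e^{2 x}
So the left-hand side equals
  - 4 A^{3} t^{4} - 8 A^{2} B t^{2} e^{x} - 4 A B^{2} e^{2 x} + 2 A B t^{2} e^{x} + 2 B^{2} e^{2 x}
This must equal f(x, t) = 108 t^{4} + 156 t^{2} e^{x} + 56 e^{2 x} identically.
Matching coefficients of the independent functions:
  [t^{4}]:  - 4 A^{3} = 108
  [t^{2} e^{x}]:  - 8 A^{2} B + 2 A B = 156
  [e^{2 x}]:  - 4 A B^{2} + 2 B^{2} = 56
Solving: A = -3, B = -2.
Check against the point condition:
  u(0, 0) = -2  ⟹  B = -2  ✓
Hence u(x, t) = - 3 t^{2} - 2 e^{x}.

Answer: u(x, t) = - 3 t^{2} - 2 e^{x}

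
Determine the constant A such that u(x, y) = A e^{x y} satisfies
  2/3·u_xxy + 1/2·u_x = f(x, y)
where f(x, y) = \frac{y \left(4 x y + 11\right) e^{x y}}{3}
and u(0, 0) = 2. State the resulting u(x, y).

Answer: u(x, y) = 2 e^{x y}

Derivation:
Substitute the ansatz u = A e^{x y} into the left-hand side.
Derivatives of the ansatz:
  u_xxy = A x y^{2} e^{x y} + 2 A y e^{x y}
  u_x = A y e^{x y}
Term by term:
  2/3·u_xxy = \frac{2 A x y^{2} e^{x y}}{3} + \frac{4 A y e^{x y}}{3}
  1/2·u_x = \frac{A y e^{x y}}{2}
So the left-hand side equals
  \frac{2 A x y^{2} e^{x y}}{3} + \frac{11 A y e^{x y}}{6}
This must equal f(x, y) identically; expanded, f = \frac{4 x y^{2} e^{x y}}{3} + \frac{11 y e^{x y}}{3}.
Matching coefficients of the independent functions:
  [y e^{x y}]:  \frac{11 A}{6} = \frac{11}{3}
  [x y^{2} e^{x y}]:  \frac{2 A}{3} = \frac{4}{3}
Solving: A = 2.
Check against the point condition:
  u(0, 0) = 2  ⟹  A = 2  ✓
Hence u(x, y) = 2 e^{x y}.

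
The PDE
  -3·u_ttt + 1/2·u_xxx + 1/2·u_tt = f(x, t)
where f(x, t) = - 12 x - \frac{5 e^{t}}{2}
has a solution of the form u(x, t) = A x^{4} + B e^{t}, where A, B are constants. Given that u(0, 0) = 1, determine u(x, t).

Substitute the ansatz u = A x^{4} + B e^{t} into the left-hand side.
Derivatives of the ansatz:
  u_ttt = B e^{t}
  u_xxx = 24 A x
  u_tt = B e^{t}
Term by term:
  -3·u_ttt = - 3 B e^{t}
  1/2·u_xxx = 12 A x
  1/2·u_tt = \frac{B e^{t}}{2}
So the left-hand side equals
  12 A x - \frac{5 B e^{t}}{2}
This must equal f(x, t) = - 12 x - \frac{5 e^{t}}{2} identically.
Matching coefficients of the independent functions:
  [x]:  12 A = -12
  [e^{t}]:  - \frac{5 B}{2} = - \frac{5}{2}
Solving: A = -1, B = 1.
Check against the point condition:
  u(0, 0) = 1  ⟹  B = 1  ✓
Hence u(x, t) = - x^{4} + e^{t}.

Answer: u(x, t) = - x^{4} + e^{t}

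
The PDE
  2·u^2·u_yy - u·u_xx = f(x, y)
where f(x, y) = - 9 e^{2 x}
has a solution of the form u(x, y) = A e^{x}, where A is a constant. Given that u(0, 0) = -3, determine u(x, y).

Substitute the ansatz u = A e^{x} into the left-hand side.
Derivatives of the ansatz:
  u_yy = 0
  u_xx = A e^{x}
Term by term:
  2·u^2·u_yy = 0
  -u·u_xx = - A^{2} e^{2 x}
So the left-hand side equals
  - A^{2} e^{2 x}
This must equal f(x, y) = - 9 e^{2 x} identically.
Matching coefficients of the independent functions:
  [e^{2 x}]:  - A^{2} = -9
These equations allow (A) = (-3) or (3).
Impose the point condition(s):
  u(0, 0) = -3  ⟹  A = -3
Only A = -3 satisfies everything.
Hence u(x, y) = - 3 e^{x}.

Answer: u(x, y) = - 3 e^{x}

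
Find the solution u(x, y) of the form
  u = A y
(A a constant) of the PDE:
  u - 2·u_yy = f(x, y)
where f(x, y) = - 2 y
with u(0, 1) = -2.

Substitute the ansatz u = A y into the left-hand side.
Derivatives of the ansatz:
  u_yy = 0
Term by term:
  u = A y
  -2·u_yy = 0
So the left-hand side equals
  A y
This must equal f(x, y) = - 2 y identically.
Matching coefficients of the independent functions:
  [y]:  A = -2
Solving: A = -2.
Check against the point condition:
  u(0, 1) = -2  ⟹  A = -2  ✓
Hence u(x, y) = - 2 y.

Answer: u(x, y) = - 2 y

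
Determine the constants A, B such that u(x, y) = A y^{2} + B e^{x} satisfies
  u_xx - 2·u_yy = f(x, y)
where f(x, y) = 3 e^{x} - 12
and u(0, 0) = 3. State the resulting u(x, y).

Answer: u(x, y) = 3 y^{2} + 3 e^{x}

Derivation:
Substitute the ansatz u = A y^{2} + B e^{x} into the left-hand side.
Derivatives of the ansatz:
  u_xx = B e^{x}
  u_yy = 2 A
Term by term:
  u_xx = B e^{x}
  -2·u_yy = - 4 A
So the left-hand side equals
  - 4 A + B e^{x}
This must equal f(x, y) = 3 e^{x} - 12 identically.
Matching coefficients of the independent functions:
  [constant term]:  - 4 A = -12
  [e^{x}]:  B = 3
Solving: A = 3, B = 3.
Check against the point condition:
  u(0, 0) = 3  ⟹  B = 3  ✓
Hence u(x, y) = 3 y^{2} + 3 e^{x}.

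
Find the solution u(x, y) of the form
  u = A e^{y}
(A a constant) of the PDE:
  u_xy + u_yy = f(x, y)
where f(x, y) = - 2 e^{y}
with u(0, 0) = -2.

Substitute the ansatz u = A e^{y} into the left-hand side.
Derivatives of the ansatz:
  u_xy = 0
  u_yy = A e^{y}
Term by term:
  u_xy = 0
  u_yy = A e^{y}
So the left-hand side equals
  A e^{y}
This must equal f(x, y) = - 2 e^{y} identically.
Matching coefficients of the independent functions:
  [e^{y}]:  A = -2
Solving: A = -2.
Check against the point condition:
  u(0, 0) = -2  ⟹  A = -2  ✓
Hence u(x, y) = - 2 e^{y}.

Answer: u(x, y) = - 2 e^{y}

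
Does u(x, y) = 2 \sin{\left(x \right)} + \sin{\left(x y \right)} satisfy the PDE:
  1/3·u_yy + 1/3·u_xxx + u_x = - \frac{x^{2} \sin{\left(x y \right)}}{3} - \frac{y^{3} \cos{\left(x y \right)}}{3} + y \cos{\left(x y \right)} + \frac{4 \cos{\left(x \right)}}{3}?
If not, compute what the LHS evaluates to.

Evaluate each term of the left-hand side for u = 2 \sin{\left(x \right)} + \sin{\left(x y \right)}.
Derivatives:
  u_yy = - x^{2} \sin{\left(x y \right)}
  u_xxx = - y^{3} \cos{\left(x y \right)} - 2 \cos{\left(x \right)}
  u_x = y \cos{\left(x y \right)} + 2 \cos{\left(x \right)}
Terms:
  1/3·u_yy = - \frac{x^{2} \sin{\left(x y \right)}}{3}
  1/3·u_xxx = - \frac{y^{3} \cos{\left(x y \right)}}{3} - \frac{2 \cos{\left(x \right)}}{3}
  u_x = y \cos{\left(x y \right)} + 2 \cos{\left(x \right)}
Sum: LHS = - \frac{x^{2} \sin{\left(x y \right)}}{3} - \frac{y^{3} \cos{\left(x y \right)}}{3} + y \cos{\left(x y \right)} + \frac{4 \cos{\left(x \right)}}{3}
This is exactly the given right-hand side, so u is a solution.

Answer: Yes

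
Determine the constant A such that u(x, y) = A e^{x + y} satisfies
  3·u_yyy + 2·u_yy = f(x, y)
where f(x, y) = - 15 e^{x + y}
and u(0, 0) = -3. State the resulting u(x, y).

Answer: u(x, y) = - 3 e^{x + y}

Derivation:
Substitute the ansatz u = A e^{x + y} into the left-hand side.
Derivatives of the ansatz:
  u_yyy = A e^{x} e^{y}
  u_yy = A e^{x} e^{y}
Term by term:
  3·u_yyy = 3 A e^{x} e^{y}
  2·u_yy = 2 A e^{x} e^{y}
So the left-hand side equals
  5 A e^{x} e^{y}
This must equal f(x, y) identically; expanded, f = - 15 e^{x} e^{y}.
Matching coefficients of the independent functions:
  [e^{x} e^{y}]:  5 A = -15
Solving: A = -3.
Check against the point condition:
  u(0, 0) = -3  ⟹  A = -3  ✓
Hence u(x, y) = - 3 e^{x + y}.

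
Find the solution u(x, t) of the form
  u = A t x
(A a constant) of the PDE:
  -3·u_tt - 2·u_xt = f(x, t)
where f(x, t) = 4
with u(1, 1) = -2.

Substitute the ansatz u = A t x into the left-hand side.
Derivatives of the ansatz:
  u_tt = 0
  u_xt = A
Term by term:
  -3·u_tt = 0
  -2·u_xt = - 2 A
So the left-hand side equals
  - 2 A
This must equal f(x, t) = 4 identically.
Matching coefficients of the independent functions:
  [constant term]:  - 2 A = 4
Solving: A = -2.
Check against the point condition:
  u(1, 1) = -2  ⟹  A = -2  ✓
Hence u(x, t) = - 2 t x.

Answer: u(x, t) = - 2 t x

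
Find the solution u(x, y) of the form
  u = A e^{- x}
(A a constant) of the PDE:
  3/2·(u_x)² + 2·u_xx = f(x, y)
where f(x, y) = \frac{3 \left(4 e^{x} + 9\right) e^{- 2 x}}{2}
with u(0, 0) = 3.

Substitute the ansatz u = A e^{- x} into the left-hand side.
Derivatives of the ansatz:
  u_x = - A e^{- x}
  u_xx = A e^{- x}
Term by term:
  3/2·(u_x)² = \frac{3 A^{2} e^{- 2 x}}{2}
  2·u_xx = 2 A e^{- x}
So the left-hand side equals
  \frac{3 A^{2} e^{- 2 x}}{2} + 2 A e^{- x}
This must equal f(x, y) identically; expanded, f = 6 e^{- x} + \frac{27 e^{- 2 x}}{2}.
Matching coefficients of the independent functions:
  [e^{- 2 x}]:  \frac{3 A^{2}}{2} = \frac{27}{2}
  [e^{- x}]:  2 A = 6
Solving: A = 3.
Check against the point condition:
  u(0, 0) = 3  ⟹  A = 3  ✓
Hence u(x, y) = 3 e^{- x}.

Answer: u(x, y) = 3 e^{- x}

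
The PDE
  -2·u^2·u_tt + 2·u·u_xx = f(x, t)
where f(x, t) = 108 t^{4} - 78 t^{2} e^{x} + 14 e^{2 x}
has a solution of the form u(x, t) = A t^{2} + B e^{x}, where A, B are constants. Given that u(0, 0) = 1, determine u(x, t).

Substitute the ansatz u = A t^{2} + B e^{x} into the left-hand side.
Derivatives of the ansatz:
  u_tt = 2 A
  u_xx = B e^{x}
Term by term:
  -2·u^2·u_tt = - 4 A^{3} t^{4} - 8 A^{2} B t^{2} e^{x} - 4 A B^{2} e^{2 x}
  2·u·u_xx = 2 A B t^{2} e^{x} + 2 B^{2} e^{2 x}
So the left-hand side equals
  - 4 A^{3} t^{4} - 8 A^{2} B t^{2} e^{x} - 4 A B^{2} e^{2 x} + 2 A B t^{2} e^{x} + 2 B^{2} e^{2 x}
This must equal f(x, t) = 108 t^{4} - 78 t^{2} e^{x} + 14 e^{2 x} identically.
Matching coefficients of the independent functions:
  [t^{4}]:  - 4 A^{3} = 108
  [t^{2} e^{x}]:  - 8 A^{2} B + 2 A B = -78
  [e^{2 x}]:  - 4 A B^{2} + 2 B^{2} = 14
Solving: A = -3, B = 1.
Check against the point condition:
  u(0, 0) = 1  ⟹  B = 1  ✓
Hence u(x, t) = - 3 t^{2} + e^{x}.

Answer: u(x, t) = - 3 t^{2} + e^{x}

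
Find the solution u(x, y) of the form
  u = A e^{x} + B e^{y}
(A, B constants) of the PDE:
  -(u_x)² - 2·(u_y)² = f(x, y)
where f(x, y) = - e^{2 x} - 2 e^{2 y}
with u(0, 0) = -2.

Answer: u(x, y) = - e^{x} - e^{y}

Derivation:
Substitute the ansatz u = A e^{x} + B e^{y} into the left-hand side.
Derivatives of the ansatz:
  u_x = A e^{x}
  u_y = B e^{y}
Term by term:
  -(u_x)² = - A^{2} e^{2 x}
  -2·(u_y)² = - 2 B^{2} e^{2 y}
So the left-hand side equals
  - A^{2} e^{2 x} - 2 B^{2} e^{2 y}
This must equal f(x, y) = - e^{2 x} - 2 e^{2 y} identically.
Matching coefficients of the independent functions:
  [e^{2 x}]:  - A^{2} = -1
  [e^{2 y}]:  - 2 B^{2} = -2
These equations allow (A, B) = (-1, -1) or (-1, 1) or (1, -1) or (1, 1).
Impose the point condition(s):
  u(0, 0) = -2  ⟹  A + B = -2
Only A = -1, B = -1 satisfies everything.
Hence u(x, y) = - e^{x} - e^{y}.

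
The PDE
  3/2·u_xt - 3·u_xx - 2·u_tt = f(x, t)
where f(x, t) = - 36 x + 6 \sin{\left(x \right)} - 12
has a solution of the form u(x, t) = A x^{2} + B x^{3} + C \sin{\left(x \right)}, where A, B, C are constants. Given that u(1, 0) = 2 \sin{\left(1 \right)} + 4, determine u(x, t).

Substitute the ansatz u = A x^{2} + B x^{3} + C \sin{\left(x \right)} into the left-hand side.
Derivatives of the ansatz:
  u_xt = 0
  u_xx = 2 A + 6 B x - C \sin{\left(x \right)}
  u_tt = 0
Term by term:
  3/2·u_xt = 0
  -3·u_xx = - 6 A - 18 B x + 3 C \sin{\left(x \right)}
  -2·u_tt = 0
So the left-hand side equals
  - 6 A - 18 B x + 3 C \sin{\left(x \right)}
This must equal f(x, t) = - 36 x + 6 \sin{\left(x \right)} - 12 identically.
Matching coefficients of the independent functions:
  [constant term]:  - 6 A = -12
  [x]:  - 18 B = -36
  [\sin{\left(x \right)}]:  3 C = 6
Solving: A = 2, B = 2, C = 2.
Check against the point condition:
  u(1, 0) = 2 \sin{\left(1 \right)} + 4  ⟹  A + B + C \sin{\left(1 \right)} = 2 \sin{\left(1 \right)} + 4  ✓
Hence u(x, t) = 2 x^{3} + 2 x^{2} + 2 \sin{\left(x \right)}.

Answer: u(x, t) = 2 x^{3} + 2 x^{2} + 2 \sin{\left(x \right)}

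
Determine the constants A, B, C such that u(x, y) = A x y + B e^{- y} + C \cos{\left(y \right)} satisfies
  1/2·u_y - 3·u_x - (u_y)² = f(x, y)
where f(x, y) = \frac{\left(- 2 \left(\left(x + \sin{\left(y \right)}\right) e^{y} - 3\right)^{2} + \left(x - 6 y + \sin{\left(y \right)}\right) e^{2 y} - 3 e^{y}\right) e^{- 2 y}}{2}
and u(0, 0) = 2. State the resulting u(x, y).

Substitute the ansatz u = A x y + B e^{- y} + C \cos{\left(y \right)} into the left-hand side.
Derivatives of the ansatz:
  u_y = A x - B e^{- y} - C \sin{\left(y \right)}
  u_x = A y
Term by term:
  1/2·u_y = \frac{A x}{2} - \frac{B e^{- y}}{2} - \frac{C \sin{\left(y \right)}}{2}
  -3·u_x = - 3 A y
  -(u_y)² = - A^{2} x^{2} + 2 A B x e^{- y} + 2 A C x \sin{\left(y \right)} - B^{2} e^{- 2 y} - 2 B C e^{- y} \sin{\left(y \right)} - C^{2} \sin^{2}{\left(y \right)}
So the left-hand side equals
  - A^{2} x^{2} + 2 A B x e^{- y} + 2 A C x \sin{\left(y \right)} + \frac{A x}{2} - 3 A y - B^{2} e^{- 2 y} - 2 B C e^{- y} \sin{\left(y \right)} - \frac{B e^{- y}}{2} - C^{2} \sin^{2}{\left(y \right)} - \frac{C \sin{\left(y \right)}}{2}
This must equal f(x, y) identically; expanded, f = - x^{2} - 2 x \sin{\left(y \right)} + \frac{x}{2} + 6 x e^{- y} - 3 y - \sin^{2}{\left(y \right)} + \frac{\sin{\left(y \right)}}{2} + 6 e^{- y} \sin{\left(y \right)} - \frac{3 e^{- y}}{2} - 9 e^{- 2 y}.
Matching coefficients of the independent functions:
  [x]:  \frac{A}{2} = \frac{1}{2}
  [x^{2}]:  - A^{2} = -1
  [y]:  - 3 A = -3
  [x e^{- y}]:  2 A B = 6
  [x \sin{\left(y \right)}]:  2 A C = -2
  [e^{- y} \sin{\left(y \right)}]:  - 2 B C = 6
  [e^{- 2 y}]:  - B^{2} = -9
  [e^{- y}]:  - \frac{B}{2} = - \frac{3}{2}
  [\sin{\left(y \right)}]:  - \frac{C}{2} = \frac{1}{2}
  [\sin^{2}{\left(y \right)}]:  - C^{2} = -1
Solving: A = 1, B = 3, C = -1.
Check against the point condition:
  u(0, 0) = 2  ⟹  B + C = 2  ✓
Hence u(x, y) = x y - \cos{\left(y \right)} + 3 e^{- y}.

Answer: u(x, y) = x y - \cos{\left(y \right)} + 3 e^{- y}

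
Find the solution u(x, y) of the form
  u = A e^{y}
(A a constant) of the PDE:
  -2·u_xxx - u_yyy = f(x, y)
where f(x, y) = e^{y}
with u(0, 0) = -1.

Substitute the ansatz u = A e^{y} into the left-hand side.
Derivatives of the ansatz:
  u_xxx = 0
  u_yyy = A e^{y}
Term by term:
  -2·u_xxx = 0
  -u_yyy = - A e^{y}
So the left-hand side equals
  - A e^{y}
This must equal f(x, y) = e^{y} identically.
Matching coefficients of the independent functions:
  [e^{y}]:  - A = 1
Solving: A = -1.
Check against the point condition:
  u(0, 0) = -1  ⟹  A = -1  ✓
Hence u(x, y) = - e^{y}.

Answer: u(x, y) = - e^{y}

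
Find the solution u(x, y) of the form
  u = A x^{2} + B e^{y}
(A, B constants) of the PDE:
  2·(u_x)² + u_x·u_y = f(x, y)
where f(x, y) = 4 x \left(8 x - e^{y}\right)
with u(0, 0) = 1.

Substitute the ansatz u = A x^{2} + B e^{y} into the left-hand side.
Derivatives of the ansatz:
  u_x = 2 A x
  u_y = B e^{y}
Term by term:
  2·(u_x)² = 8 A^{2} x^{2}
  u_x·u_y = 2 A B x e^{y}
So the left-hand side equals
  8 A^{2} x^{2} + 2 A B x e^{y}
This must equal f(x, y) identically; expanded, f = 32 x^{2} - 4 x e^{y}.
Matching coefficients of the independent functions:
  [x^{2}]:  8 A^{2} = 32
  [x e^{y}]:  2 A B = -4
These equations allow (A, B) = (-2, 1) or (2, -1).
Impose the point condition(s):
  u(0, 0) = 1  ⟹  B = 1
Only A = -2, B = 1 satisfies everything.
Hence u(x, y) = - 2 x^{2} + e^{y}.

Answer: u(x, y) = - 2 x^{2} + e^{y}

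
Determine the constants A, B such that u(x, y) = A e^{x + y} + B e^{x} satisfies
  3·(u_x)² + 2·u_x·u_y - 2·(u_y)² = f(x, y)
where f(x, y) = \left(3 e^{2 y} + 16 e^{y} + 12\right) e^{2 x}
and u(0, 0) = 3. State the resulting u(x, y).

Substitute the ansatz u = A e^{x + y} + B e^{x} into the left-hand side.
Derivatives of the ansatz:
  u_x = A e^{x} e^{y} + B e^{x}
  u_y = A e^{x} e^{y}
Term by term:
  3·(u_x)² = 3 A^{2} e^{2 x} e^{2 y} + 6 A B e^{2 x} e^{y} + 3 B^{2} e^{2 x}
  2·u_x·u_y = 2 A^{2} e^{2 x} e^{2 y} + 2 A B e^{2 x} e^{y}
  -2·(u_y)² = - 2 A^{2} e^{2 x} e^{2 y}
So the left-hand side equals
  3 A^{2} e^{2 x} e^{2 y} + 8 A B e^{2 x} e^{y} + 3 B^{2} e^{2 x}
This must equal f(x, y) identically; expanded, f = 3 e^{2 x} e^{2 y} + 16 e^{2 x} e^{y} + 12 e^{2 x}.
Matching coefficients of the independent functions:
  [e^{2 x} e^{y}]:  8 A B = 16
  [e^{2 x} e^{2 y}]:  3 A^{2} = 3
  [e^{2 x}]:  3 B^{2} = 12
These equations allow (A, B) = (-1, -2) or (1, 2).
Impose the point condition(s):
  u(0, 0) = 3  ⟹  A + B = 3
Only A = 1, B = 2 satisfies everything.
Hence u(x, y) = 2 e^{x} + e^{x + y}.

Answer: u(x, y) = 2 e^{x} + e^{x + y}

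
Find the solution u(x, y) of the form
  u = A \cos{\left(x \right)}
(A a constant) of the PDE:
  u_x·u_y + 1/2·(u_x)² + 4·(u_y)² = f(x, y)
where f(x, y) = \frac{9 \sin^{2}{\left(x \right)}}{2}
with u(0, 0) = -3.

Answer: u(x, y) = - 3 \cos{\left(x \right)}

Derivation:
Substitute the ansatz u = A \cos{\left(x \right)} into the left-hand side.
Derivatives of the ansatz:
  u_x = - A \sin{\left(x \right)}
  u_y = 0
Term by term:
  u_x·u_y = 0
  1/2·(u_x)² = \frac{A^{2} \sin^{2}{\left(x \right)}}{2}
  4·(u_y)² = 0
So the left-hand side equals
  \frac{A^{2} \sin^{2}{\left(x \right)}}{2}
This must equal f(x, y) = \frac{9 \sin^{2}{\left(x \right)}}{2} identically.
Matching coefficients of the independent functions:
  [\sin^{2}{\left(x \right)}]:  \frac{A^{2}}{2} = \frac{9}{2}
These equations allow (A) = (-3) or (3).
Impose the point condition(s):
  u(0, 0) = -3  ⟹  A = -3
Only A = -3 satisfies everything.
Hence u(x, y) = - 3 \cos{\left(x \right)}.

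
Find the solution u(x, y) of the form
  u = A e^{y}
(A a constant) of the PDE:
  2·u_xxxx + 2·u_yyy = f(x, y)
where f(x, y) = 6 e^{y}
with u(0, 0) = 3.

Answer: u(x, y) = 3 e^{y}

Derivation:
Substitute the ansatz u = A e^{y} into the left-hand side.
Derivatives of the ansatz:
  u_xxxx = 0
  u_yyy = A e^{y}
Term by term:
  2·u_xxxx = 0
  2·u_yyy = 2 A e^{y}
So the left-hand side equals
  2 A e^{y}
This must equal f(x, y) = 6 e^{y} identically.
Matching coefficients of the independent functions:
  [e^{y}]:  2 A = 6
Solving: A = 3.
Check against the point condition:
  u(0, 0) = 3  ⟹  A = 3  ✓
Hence u(x, y) = 3 e^{y}.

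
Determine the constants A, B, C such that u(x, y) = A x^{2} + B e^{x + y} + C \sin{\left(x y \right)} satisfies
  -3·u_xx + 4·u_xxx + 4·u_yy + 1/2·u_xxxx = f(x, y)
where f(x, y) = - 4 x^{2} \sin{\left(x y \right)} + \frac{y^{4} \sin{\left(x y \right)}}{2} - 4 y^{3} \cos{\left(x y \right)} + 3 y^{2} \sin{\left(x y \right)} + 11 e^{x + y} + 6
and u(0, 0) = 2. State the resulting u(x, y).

Substitute the ansatz u = A x^{2} + B e^{x + y} + C \sin{\left(x y \right)} into the left-hand side.
Derivatives of the ansatz:
  u_xx = 2 A + B e^{x} e^{y} - C y^{2} \sin{\left(x y \right)}
  u_xxx = B e^{x} e^{y} - C y^{3} \cos{\left(x y \right)}
  u_yy = B e^{x} e^{y} - C x^{2} \sin{\left(x y \right)}
  u_xxxx = B e^{x} e^{y} + C y^{4} \sin{\left(x y \right)}
Term by term:
  -3·u_xx = - 6 A - 3 B e^{x} e^{y} + 3 C y^{2} \sin{\left(x y \right)}
  4·u_xxx = 4 B e^{x} e^{y} - 4 C y^{3} \cos{\left(x y \right)}
  4·u_yy = 4 B e^{x} e^{y} - 4 C x^{2} \sin{\left(x y \right)}
  1/2·u_xxxx = \frac{B e^{x} e^{y}}{2} + \frac{C y^{4} \sin{\left(x y \right)}}{2}
So the left-hand side equals
  - 6 A + \frac{11 B e^{x} e^{y}}{2} - 4 C x^{2} \sin{\left(x y \right)} + \frac{C y^{4} \sin{\left(x y \right)}}{2} - 4 C y^{3} \cos{\left(x y \right)} + 3 C y^{2} \sin{\left(x y \right)}
This must equal f(x, y) identically; expanded, f = - 4 x^{2} \sin{\left(x y \right)} + \frac{y^{4} \sin{\left(x y \right)}}{2} - 4 y^{3} \cos{\left(x y \right)} + 3 y^{2} \sin{\left(x y \right)} + 11 e^{x} e^{y} + 6.
Matching coefficients of the independent functions:
  [constant term]:  - 6 A = 6
  [x^{2} \sin{\left(x y \right)}, y^{3} \cos{\left(x y \right)}]:  - 4 C = -4
  [y^{2} \sin{\left(x y \right)}]:  3 C = 3
  [y^{4} \sin{\left(x y \right)}]:  \frac{C}{2} = \frac{1}{2}
  [e^{x} e^{y}]:  \frac{11 B}{2} = 11
Solving: A = -1, B = 2, C = 1.
Check against the point condition:
  u(0, 0) = 2  ⟹  B = 2  ✓
Hence u(x, y) = - x^{2} + 2 e^{x + y} + \sin{\left(x y \right)}.

Answer: u(x, y) = - x^{2} + 2 e^{x + y} + \sin{\left(x y \right)}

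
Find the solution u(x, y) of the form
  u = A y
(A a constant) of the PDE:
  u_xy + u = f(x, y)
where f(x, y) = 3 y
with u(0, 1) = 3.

Substitute the ansatz u = A y into the left-hand side.
Derivatives of the ansatz:
  u_xy = 0
Term by term:
  u_xy = 0
  u = A y
So the left-hand side equals
  A y
This must equal f(x, y) = 3 y identically.
Matching coefficients of the independent functions:
  [y]:  A = 3
Solving: A = 3.
Check against the point condition:
  u(0, 1) = 3  ⟹  A = 3  ✓
Hence u(x, y) = 3 y.

Answer: u(x, y) = 3 y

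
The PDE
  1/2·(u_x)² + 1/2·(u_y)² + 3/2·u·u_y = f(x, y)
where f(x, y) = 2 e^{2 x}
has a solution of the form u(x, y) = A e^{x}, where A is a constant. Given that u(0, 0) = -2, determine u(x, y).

Substitute the ansatz u = A e^{x} into the left-hand side.
Derivatives of the ansatz:
  u_x = A e^{x}
  u_y = 0
Term by term:
  1/2·(u_x)² = \frac{A^{2} e^{2 x}}{2}
  1/2·(u_y)² = 0
  3/2·u·u_y = 0
So the left-hand side equals
  \frac{A^{2} e^{2 x}}{2}
This must equal f(x, y) = 2 e^{2 x} identically.
Matching coefficients of the independent functions:
  [e^{2 x}]:  \frac{A^{2}}{2} = 2
These equations allow (A) = (-2) or (2).
Impose the point condition(s):
  u(0, 0) = -2  ⟹  A = -2
Only A = -2 satisfies everything.
Hence u(x, y) = - 2 e^{x}.

Answer: u(x, y) = - 2 e^{x}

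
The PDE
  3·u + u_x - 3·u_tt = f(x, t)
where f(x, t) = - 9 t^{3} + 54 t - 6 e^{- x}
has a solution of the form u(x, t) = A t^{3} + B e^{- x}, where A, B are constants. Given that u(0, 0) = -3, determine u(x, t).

Substitute the ansatz u = A t^{3} + B e^{- x} into the left-hand side.
Derivatives of the ansatz:
  u_x = - B e^{- x}
  u_tt = 6 A t
Term by term:
  3·u = 3 A t^{3} + 3 B e^{- x}
  u_x = - B e^{- x}
  -3·u_tt = - 18 A t
So the left-hand side equals
  3 A t^{3} - 18 A t + 2 B e^{- x}
This must equal f(x, t) = - 9 t^{3} + 54 t - 6 e^{- x} identically.
Matching coefficients of the independent functions:
  [t]:  - 18 A = 54
  [t^{3}]:  3 A = -9
  [e^{- x}]:  2 B = -6
Solving: A = -3, B = -3.
Check against the point condition:
  u(0, 0) = -3  ⟹  B = -3  ✓
Hence u(x, t) = - 3 t^{3} - 3 e^{- x}.

Answer: u(x, t) = - 3 t^{3} - 3 e^{- x}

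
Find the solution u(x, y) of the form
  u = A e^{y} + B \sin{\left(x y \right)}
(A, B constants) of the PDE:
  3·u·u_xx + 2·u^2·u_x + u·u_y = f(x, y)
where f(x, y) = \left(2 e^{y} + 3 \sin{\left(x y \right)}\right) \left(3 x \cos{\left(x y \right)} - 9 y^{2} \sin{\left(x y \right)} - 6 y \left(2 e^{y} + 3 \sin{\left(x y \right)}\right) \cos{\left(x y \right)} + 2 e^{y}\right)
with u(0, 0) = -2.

Substitute the ansatz u = A e^{y} + B \sin{\left(x y \right)} into the left-hand side.
Derivatives of the ansatz:
  u_xx = - B y^{2} \sin{\left(x y \right)}
  u_x = B y \cos{\left(x y \right)}
  u_y = A e^{y} + B x \cos{\left(x y \right)}
Term by term:
  3·u·u_xx = - 3 A B y^{2} e^{y} \sin{\left(x y \right)} - 3 B^{2} y^{2} \sin^{2}{\left(x y \right)}
  2·u^2·u_x = 2 A^{2} B y e^{2 y} \cos{\left(x y \right)} + 4 A B^{2} y e^{y} \sin{\left(x y \right)} \cos{\left(x y \right)} + 2 B^{3} y \sin^{2}{\left(x y \right)} \cos{\left(x y \right)}
  u·u_y = A^{2} e^{2 y} + A B x e^{y} \cos{\left(x y \right)} + A B e^{y} \sin{\left(x y \right)} + B^{2} x \sin{\left(x y \right)} \cos{\left(x y \right)}
So the left-hand side equals
  2 A^{2} B y e^{2 y} \cos{\left(x y \right)} + A^{2} e^{2 y} + 4 A B^{2} y e^{y} \sin{\left(x y \right)} \cos{\left(x y \right)} + A B x e^{y} \cos{\left(x y \right)} - 3 A B y^{2} e^{y} \sin{\left(x y \right)} + A B e^{y} \sin{\left(x y \right)} + 2 B^{3} y \sin^{2}{\left(x y \right)} \cos{\left(x y \right)} + B^{2} x \sin{\left(x y \right)} \cos{\left(x y \right)} - 3 B^{2} y^{2} \sin^{2}{\left(x y \right)}
This must equal f(x, y) identically; expanded, f = 6 x e^{y} \cos{\left(x y \right)} + 9 x \sin{\left(x y \right)} \cos{\left(x y \right)} - 18 y^{2} e^{y} \sin{\left(x y \right)} - 27 y^{2} \sin^{2}{\left(x y \right)} - 24 y e^{2 y} \cos{\left(x y \right)} - 72 y e^{y} \sin{\left(x y \right)} \cos{\left(x y \right)} - 54 y \sin^{2}{\left(x y \right)} \cos{\left(x y \right)} + 4 e^{2 y} + 6 e^{y} \sin{\left(x y \right)}.
Matching coefficients of the independent functions:
  [y^{2} \sin^{2}{\left(x y \right)}]:  - 3 B^{2} = -27
  [e^{y} \sin{\left(x y \right)}, x e^{y} \cos{\left(x y \right)}]:  A B = 6
  [x \sin{\left(x y \right)} \cos{\left(x y \right)}]:  B^{2} = 9
  [y e^{2 y} \cos{\left(x y \right)}]:  2 A^{2} B = -24
  [y \sin^{2}{\left(x y \right)} \cos{\left(x y \right)}]:  2 B^{3} = -54
  [y^{2} e^{y} \sin{\left(x y \right)}]:  - 3 A B = -18
  [y e^{y} \sin{\left(x y \right)} \cos{\left(x y \right)}]:  4 A B^{2} = -72
  [e^{2 y}]:  A^{2} = 4
Solving: A = -2, B = -3.
Check against the point condition:
  u(0, 0) = -2  ⟹  A = -2  ✓
Hence u(x, y) = - 2 e^{y} - 3 \sin{\left(x y \right)}.

Answer: u(x, y) = - 2 e^{y} - 3 \sin{\left(x y \right)}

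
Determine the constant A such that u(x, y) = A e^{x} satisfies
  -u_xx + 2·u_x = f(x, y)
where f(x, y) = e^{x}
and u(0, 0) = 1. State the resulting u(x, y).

Answer: u(x, y) = e^{x}

Derivation:
Substitute the ansatz u = A e^{x} into the left-hand side.
Derivatives of the ansatz:
  u_xx = A e^{x}
  u_x = A e^{x}
Term by term:
  -u_xx = - A e^{x}
  2·u_x = 2 A e^{x}
So the left-hand side equals
  A e^{x}
This must equal f(x, y) = e^{x} identically.
Matching coefficients of the independent functions:
  [e^{x}]:  A = 1
Solving: A = 1.
Check against the point condition:
  u(0, 0) = 1  ⟹  A = 1  ✓
Hence u(x, y) = e^{x}.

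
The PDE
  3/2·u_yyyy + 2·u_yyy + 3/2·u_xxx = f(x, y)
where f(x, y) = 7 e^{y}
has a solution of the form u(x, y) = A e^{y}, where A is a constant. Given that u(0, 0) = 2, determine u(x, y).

Answer: u(x, y) = 2 e^{y}

Derivation:
Substitute the ansatz u = A e^{y} into the left-hand side.
Derivatives of the ansatz:
  u_yyyy = A e^{y}
  u_yyy = A e^{y}
  u_xxx = 0
Term by term:
  3/2·u_yyyy = \frac{3 A e^{y}}{2}
  2·u_yyy = 2 A e^{y}
  3/2·u_xxx = 0
So the left-hand side equals
  \frac{7 A e^{y}}{2}
This must equal f(x, y) = 7 e^{y} identically.
Matching coefficients of the independent functions:
  [e^{y}]:  \frac{7 A}{2} = 7
Solving: A = 2.
Check against the point condition:
  u(0, 0) = 2  ⟹  A = 2  ✓
Hence u(x, y) = 2 e^{y}.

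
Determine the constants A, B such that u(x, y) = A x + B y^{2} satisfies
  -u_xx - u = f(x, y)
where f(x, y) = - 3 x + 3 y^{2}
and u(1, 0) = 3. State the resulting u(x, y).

Substitute the ansatz u = A x + B y^{2} into the left-hand side.
Derivatives of the ansatz:
  u_xx = 0
Term by term:
  -u_xx = 0
  -u = - A x - B y^{2}
So the left-hand side equals
  - A x - B y^{2}
This must equal f(x, y) = - 3 x + 3 y^{2} identically.
Matching coefficients of the independent functions:
  [x]:  - A = -3
  [y^{2}]:  - B = 3
Solving: A = 3, B = -3.
Check against the point condition:
  u(1, 0) = 3  ⟹  A = 3  ✓
Hence u(x, y) = 3 x - 3 y^{2}.

Answer: u(x, y) = 3 x - 3 y^{2}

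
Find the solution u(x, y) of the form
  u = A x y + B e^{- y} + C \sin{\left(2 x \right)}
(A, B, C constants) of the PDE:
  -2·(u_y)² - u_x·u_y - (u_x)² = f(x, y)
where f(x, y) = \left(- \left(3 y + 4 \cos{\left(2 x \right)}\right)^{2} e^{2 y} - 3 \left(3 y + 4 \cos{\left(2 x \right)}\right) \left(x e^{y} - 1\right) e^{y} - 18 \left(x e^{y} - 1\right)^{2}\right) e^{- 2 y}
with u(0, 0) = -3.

Answer: u(x, y) = - 3 x y - 2 \sin{\left(2 x \right)} - 3 e^{- y}

Derivation:
Substitute the ansatz u = A x y + B e^{- y} + C \sin{\left(2 x \right)} into the left-hand side.
Derivatives of the ansatz:
  u_y = A x - B e^{- y}
  u_x = A y + 2 C \cos{\left(2 x \right)}
Term by term:
  -2·(u_y)² = - 2 A^{2} x^{2} + 4 A B x e^{- y} - 2 B^{2} e^{- 2 y}
  -u_x·u_y = - A^{2} x y + A B y e^{- y} - 2 A C x \cos{\left(2 x \right)} + 2 B C e^{- y} \cos{\left(2 x \right)}
  -(u_x)² = - A^{2} y^{2} - 4 A C y \cos{\left(2 x \right)} - 4 C^{2} \cos^{2}{\left(2 x \right)}
So the left-hand side equals
  - 2 A^{2} x^{2} - A^{2} x y - A^{2} y^{2} + 4 A B x e^{- y} + A B y e^{- y} - 2 A C x \cos{\left(2 x \right)} - 4 A C y \cos{\left(2 x \right)} - 2 B^{2} e^{- 2 y} + 2 B C e^{- y} \cos{\left(2 x \right)} - 4 C^{2} \cos^{2}{\left(2 x \right)}
This must equal f(x, y) identically; expanded, f = - 18 x^{2} - 9 x y - 12 x \cos{\left(2 x \right)} + 36 x e^{- y} - 9 y^{2} - 24 y \cos{\left(2 x \right)} + 9 y e^{- y} - 16 \cos^{2}{\left(2 x \right)} + 12 e^{- y} \cos{\left(2 x \right)} - 18 e^{- 2 y}.
Matching coefficients of the independent functions:
  [x^{2}]:  - 2 A^{2} = -18
  [y^{2}, x y]:  - A^{2} = -9
  [x e^{- y}]:  4 A B = 36
  [x \cos{\left(2 x \right)}]:  - 2 A C = -12
  [y e^{- y}]:  A B = 9
  [y \cos{\left(2 x \right)}]:  - 4 A C = -24
  [e^{- y} \cos{\left(2 x \right)}]:  2 B C = 12
  [e^{- 2 y}]:  - 2 B^{2} = -18
  [\cos^{2}{\left(2 x \right)}]:  - 4 C^{2} = -16
These equations allow (A, B, C) = (-3, -3, -2) or (3, 3, 2).
Impose the point condition(s):
  u(0, 0) = -3  ⟹  B = -3
Only A = -3, B = -3, C = -2 satisfies everything.
Hence u(x, y) = - 3 x y - 2 \sin{\left(2 x \right)} - 3 e^{- y}.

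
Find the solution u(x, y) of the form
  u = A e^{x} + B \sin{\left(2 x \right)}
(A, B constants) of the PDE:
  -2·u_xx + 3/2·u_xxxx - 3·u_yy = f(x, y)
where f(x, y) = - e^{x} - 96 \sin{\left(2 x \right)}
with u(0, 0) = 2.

Substitute the ansatz u = A e^{x} + B \sin{\left(2 x \right)} into the left-hand side.
Derivatives of the ansatz:
  u_xx = A e^{x} - 4 B \sin{\left(2 x \right)}
  u_xxxx = A e^{x} + 16 B \sin{\left(2 x \right)}
  u_yy = 0
Term by term:
  -2·u_xx = - 2 A e^{x} + 8 B \sin{\left(2 x \right)}
  3/2·u_xxxx = \frac{3 A e^{x}}{2} + 24 B \sin{\left(2 x \right)}
  -3·u_yy = 0
So the left-hand side equals
  - \frac{A e^{x}}{2} + 32 B \sin{\left(2 x \right)}
This must equal f(x, y) = - e^{x} - 96 \sin{\left(2 x \right)} identically.
Matching coefficients of the independent functions:
  [e^{x}]:  - \frac{A}{2} = -1
  [\sin{\left(2 x \right)}]:  32 B = -96
Solving: A = 2, B = -3.
Check against the point condition:
  u(0, 0) = 2  ⟹  A = 2  ✓
Hence u(x, y) = 2 e^{x} - 3 \sin{\left(2 x \right)}.

Answer: u(x, y) = 2 e^{x} - 3 \sin{\left(2 x \right)}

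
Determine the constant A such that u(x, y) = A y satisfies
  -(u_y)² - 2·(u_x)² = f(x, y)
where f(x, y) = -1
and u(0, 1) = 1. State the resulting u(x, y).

Substitute the ansatz u = A y into the left-hand side.
Derivatives of the ansatz:
  u_y = A
  u_x = 0
Term by term:
  -(u_y)² = - A^{2}
  -2·(u_x)² = 0
So the left-hand side equals
  - A^{2}
This must equal f(x, y) = -1 identically.
Matching coefficients of the independent functions:
  [constant term]:  - A^{2} = -1
These equations allow (A) = (-1) or (1).
Impose the point condition(s):
  u(0, 1) = 1  ⟹  A = 1
Only A = 1 satisfies everything.
Hence u(x, y) = y.

Answer: u(x, y) = y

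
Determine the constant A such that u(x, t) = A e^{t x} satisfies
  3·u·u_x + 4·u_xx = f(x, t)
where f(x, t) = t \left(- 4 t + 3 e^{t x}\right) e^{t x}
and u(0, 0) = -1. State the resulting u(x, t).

Answer: u(x, t) = - e^{t x}

Derivation:
Substitute the ansatz u = A e^{t x} into the left-hand side.
Derivatives of the ansatz:
  u_x = A t e^{t x}
  u_xx = A t^{2} e^{t x}
Term by term:
  3·u·u_x = 3 A^{2} t e^{2 t x}
  4·u_xx = 4 A t^{2} e^{t x}
So the left-hand side equals
  3 A^{2} t e^{2 t x} + 4 A t^{2} e^{t x}
This must equal f(x, t) identically; expanded, f = - 4 t^{2} e^{t x} + 3 t e^{2 t x}.
Matching coefficients of the independent functions:
  [t e^{2 t x}]:  3 A^{2} = 3
  [t^{2} e^{t x}]:  4 A = -4
Solving: A = -1.
Check against the point condition:
  u(0, 0) = -1  ⟹  A = -1  ✓
Hence u(x, t) = - e^{t x}.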